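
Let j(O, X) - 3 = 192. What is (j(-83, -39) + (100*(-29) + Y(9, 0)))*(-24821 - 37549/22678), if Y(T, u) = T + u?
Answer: 758827196076/11339 ≈ 6.6922e+7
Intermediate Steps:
j(O, X) = 195 (j(O, X) = 3 + 192 = 195)
(j(-83, -39) + (100*(-29) + Y(9, 0)))*(-24821 - 37549/22678) = (195 + (100*(-29) + (9 + 0)))*(-24821 - 37549/22678) = (195 + (-2900 + 9))*(-24821 - 37549*1/22678) = (195 - 2891)*(-24821 - 37549/22678) = -2696*(-562928187/22678) = 758827196076/11339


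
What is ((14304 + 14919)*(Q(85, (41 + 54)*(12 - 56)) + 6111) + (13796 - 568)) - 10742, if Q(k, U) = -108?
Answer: 175428155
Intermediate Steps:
((14304 + 14919)*(Q(85, (41 + 54)*(12 - 56)) + 6111) + (13796 - 568)) - 10742 = ((14304 + 14919)*(-108 + 6111) + (13796 - 568)) - 10742 = (29223*6003 + 13228) - 10742 = (175425669 + 13228) - 10742 = 175438897 - 10742 = 175428155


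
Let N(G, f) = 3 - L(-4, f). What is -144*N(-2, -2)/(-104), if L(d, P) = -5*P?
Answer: -126/13 ≈ -9.6923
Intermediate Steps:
N(G, f) = 3 + 5*f (N(G, f) = 3 - (-5)*f = 3 + 5*f)
-144*N(-2, -2)/(-104) = -144*(3 + 5*(-2))/(-104) = -144*(3 - 10)*(-1)/104 = -(-1008)*(-1)/104 = -144*7/104 = -126/13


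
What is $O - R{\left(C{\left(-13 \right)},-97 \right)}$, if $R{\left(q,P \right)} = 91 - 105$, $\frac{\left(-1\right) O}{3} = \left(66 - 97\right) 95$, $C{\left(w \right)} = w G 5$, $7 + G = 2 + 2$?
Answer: $8849$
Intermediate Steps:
$G = -3$ ($G = -7 + \left(2 + 2\right) = -7 + 4 = -3$)
$C{\left(w \right)} = - 15 w$ ($C{\left(w \right)} = w \left(-3\right) 5 = - 3 w 5 = - 15 w$)
$O = 8835$ ($O = - 3 \left(66 - 97\right) 95 = - 3 \left(\left(-31\right) 95\right) = \left(-3\right) \left(-2945\right) = 8835$)
$R{\left(q,P \right)} = -14$ ($R{\left(q,P \right)} = 91 - 105 = -14$)
$O - R{\left(C{\left(-13 \right)},-97 \right)} = 8835 - -14 = 8835 + 14 = 8849$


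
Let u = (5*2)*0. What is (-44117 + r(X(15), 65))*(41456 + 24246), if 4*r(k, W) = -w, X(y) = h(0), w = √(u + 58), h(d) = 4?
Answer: -2898575134 - 32851*√58/2 ≈ -2.8987e+9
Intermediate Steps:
u = 0 (u = 10*0 = 0)
w = √58 (w = √(0 + 58) = √58 ≈ 7.6158)
X(y) = 4
r(k, W) = -√58/4 (r(k, W) = (-√58)/4 = -√58/4)
(-44117 + r(X(15), 65))*(41456 + 24246) = (-44117 - √58/4)*(41456 + 24246) = (-44117 - √58/4)*65702 = -2898575134 - 32851*√58/2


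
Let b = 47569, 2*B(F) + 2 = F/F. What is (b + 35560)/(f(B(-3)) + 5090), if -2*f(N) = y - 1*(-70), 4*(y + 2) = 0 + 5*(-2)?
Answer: 332516/20229 ≈ 16.438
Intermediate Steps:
B(F) = -½ (B(F) = -1 + (F/F)/2 = -1 + (½)*1 = -1 + ½ = -½)
y = -9/2 (y = -2 + (0 + 5*(-2))/4 = -2 + (0 - 10)/4 = -2 + (¼)*(-10) = -2 - 5/2 = -9/2 ≈ -4.5000)
f(N) = -131/4 (f(N) = -(-9/2 - 1*(-70))/2 = -(-9/2 + 70)/2 = -½*131/2 = -131/4)
(b + 35560)/(f(B(-3)) + 5090) = (47569 + 35560)/(-131/4 + 5090) = 83129/(20229/4) = 83129*(4/20229) = 332516/20229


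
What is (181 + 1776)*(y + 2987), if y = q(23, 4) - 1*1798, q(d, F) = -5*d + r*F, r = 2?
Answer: 2117474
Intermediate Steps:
q(d, F) = -5*d + 2*F
y = -1905 (y = (-5*23 + 2*4) - 1*1798 = (-115 + 8) - 1798 = -107 - 1798 = -1905)
(181 + 1776)*(y + 2987) = (181 + 1776)*(-1905 + 2987) = 1957*1082 = 2117474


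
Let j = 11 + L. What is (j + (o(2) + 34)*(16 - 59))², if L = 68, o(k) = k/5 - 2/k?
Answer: 46049796/25 ≈ 1.8420e+6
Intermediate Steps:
o(k) = -2/k + k/5 (o(k) = k*(⅕) - 2/k = k/5 - 2/k = -2/k + k/5)
j = 79 (j = 11 + 68 = 79)
(j + (o(2) + 34)*(16 - 59))² = (79 + ((-2/2 + (⅕)*2) + 34)*(16 - 59))² = (79 + ((-2*½ + ⅖) + 34)*(-43))² = (79 + ((-1 + ⅖) + 34)*(-43))² = (79 + (-⅗ + 34)*(-43))² = (79 + (167/5)*(-43))² = (79 - 7181/5)² = (-6786/5)² = 46049796/25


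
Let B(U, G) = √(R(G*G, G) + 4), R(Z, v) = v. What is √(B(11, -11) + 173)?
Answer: √(173 + I*√7) ≈ 13.153 + 0.1006*I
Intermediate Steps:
B(U, G) = √(4 + G) (B(U, G) = √(G + 4) = √(4 + G))
√(B(11, -11) + 173) = √(√(4 - 11) + 173) = √(√(-7) + 173) = √(I*√7 + 173) = √(173 + I*√7)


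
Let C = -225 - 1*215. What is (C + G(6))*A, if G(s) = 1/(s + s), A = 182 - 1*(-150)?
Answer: -438157/3 ≈ -1.4605e+5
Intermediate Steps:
C = -440 (C = -225 - 215 = -440)
A = 332 (A = 182 + 150 = 332)
G(s) = 1/(2*s)
(C + G(6))*A = (-440 + (½)/6)*332 = (-440 + (½)*(⅙))*332 = (-440 + 1/12)*332 = -5279/12*332 = -438157/3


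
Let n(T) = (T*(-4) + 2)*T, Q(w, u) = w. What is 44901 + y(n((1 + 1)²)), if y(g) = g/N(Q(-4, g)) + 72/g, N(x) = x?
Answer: 314396/7 ≈ 44914.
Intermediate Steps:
n(T) = T*(2 - 4*T) (n(T) = (-4*T + 2)*T = (2 - 4*T)*T = T*(2 - 4*T))
y(g) = 72/g - g/4 (y(g) = g/(-4) + 72/g = g*(-¼) + 72/g = -g/4 + 72/g = 72/g - g/4)
44901 + y(n((1 + 1)²)) = 44901 + (72/((2*(1 + 1)²*(1 - 2*(1 + 1)²))) - (1 + 1)²*(1 - 2*(1 + 1)²)/2) = 44901 + (72/((2*2²*(1 - 2*2²))) - 2²*(1 - 2*2²)/2) = 44901 + (72/((2*4*(1 - 2*4))) - 4*(1 - 2*4)/2) = 44901 + (72/((2*4*(1 - 8))) - 4*(1 - 8)/2) = 44901 + (72/((2*4*(-7))) - 4*(-7)/2) = 44901 + (72/(-56) - ¼*(-56)) = 44901 + (72*(-1/56) + 14) = 44901 + (-9/7 + 14) = 44901 + 89/7 = 314396/7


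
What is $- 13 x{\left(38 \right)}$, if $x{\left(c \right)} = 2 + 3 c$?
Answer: $-1508$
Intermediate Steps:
$- 13 x{\left(38 \right)} = - 13 \left(2 + 3 \cdot 38\right) = - 13 \left(2 + 114\right) = \left(-13\right) 116 = -1508$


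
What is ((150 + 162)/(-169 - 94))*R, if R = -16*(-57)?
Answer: -284544/263 ≈ -1081.9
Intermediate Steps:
R = 912
((150 + 162)/(-169 - 94))*R = ((150 + 162)/(-169 - 94))*912 = (312/(-263))*912 = (312*(-1/263))*912 = -312/263*912 = -284544/263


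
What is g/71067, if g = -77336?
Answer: -77336/71067 ≈ -1.0882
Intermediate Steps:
g/71067 = -77336/71067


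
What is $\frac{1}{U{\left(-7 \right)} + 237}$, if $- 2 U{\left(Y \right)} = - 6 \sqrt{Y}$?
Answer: $\frac{79}{18744} - \frac{i \sqrt{7}}{18744} \approx 0.0042147 - 0.00014115 i$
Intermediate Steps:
$U{\left(Y \right)} = 3 \sqrt{Y}$ ($U{\left(Y \right)} = - \frac{\left(-6\right) \sqrt{Y}}{2} = 3 \sqrt{Y}$)
$\frac{1}{U{\left(-7 \right)} + 237} = \frac{1}{3 \sqrt{-7} + 237} = \frac{1}{3 i \sqrt{7} + 237} = \frac{1}{237 + 3 i \sqrt{7}}$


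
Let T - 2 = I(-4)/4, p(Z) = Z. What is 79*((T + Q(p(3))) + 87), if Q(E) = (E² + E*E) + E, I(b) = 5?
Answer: 35155/4 ≈ 8788.8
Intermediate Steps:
Q(E) = E + 2*E² (Q(E) = (E² + E²) + E = 2*E² + E = E + 2*E²)
T = 13/4 (T = 2 + 5/4 = 13/4 ≈ 3.2500)
79*((T + Q(p(3))) + 87) = 79*((13/4 + 3*(1 + 2*3)) + 87) = 79*((13/4 + 3*(1 + 6)) + 87) = 79*((13/4 + 3*7) + 87) = 79*((13/4 + 21) + 87) = 79*(97/4 + 87) = 79*(445/4) = 35155/4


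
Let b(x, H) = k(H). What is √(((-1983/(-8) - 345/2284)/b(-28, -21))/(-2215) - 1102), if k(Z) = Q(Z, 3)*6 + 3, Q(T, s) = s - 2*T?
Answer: I*√233563083876014686430/460374460 ≈ 33.196*I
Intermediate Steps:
k(Z) = 21 - 12*Z (k(Z) = (3 - 2*Z)*6 + 3 = (18 - 12*Z) + 3 = 21 - 12*Z)
b(x, H) = 21 - 12*H
√(((-1983/(-8) - 345/2284)/b(-28, -21))/(-2215) - 1102) = √(((-1983/(-8) - 345/2284)/(21 - 12*(-21)))/(-2215) - 1102) = √(((-1983*(-⅛) - 345*1/2284)/(21 + 252))*(-1/2215) - 1102) = √(((1983/8 - 345/2284)/273)*(-1/2215) - 1102) = √(((1131603/4568)*(1/273))*(-1/2215) - 1102) = √((377201/415688)*(-1/2215) - 1102) = √(-377201/920748920 - 1102) = √(-1014665687041/920748920) = I*√233563083876014686430/460374460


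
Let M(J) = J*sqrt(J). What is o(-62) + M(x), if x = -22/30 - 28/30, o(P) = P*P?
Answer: 3844 - 5*I*sqrt(15)/9 ≈ 3844.0 - 2.1517*I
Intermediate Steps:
o(P) = P**2
x = -5/3 (x = -22*1/30 - 28*1/30 = -11/15 - 14/15 = -5/3 ≈ -1.6667)
M(J) = J**(3/2)
o(-62) + M(x) = (-62)**2 + (-5/3)**(3/2) = 3844 - 5*I*sqrt(15)/9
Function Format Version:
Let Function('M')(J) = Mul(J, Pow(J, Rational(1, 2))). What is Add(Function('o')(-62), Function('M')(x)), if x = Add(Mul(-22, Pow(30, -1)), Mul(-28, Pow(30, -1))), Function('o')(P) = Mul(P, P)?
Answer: Add(3844, Mul(Rational(-5, 9), I, Pow(15, Rational(1, 2)))) ≈ Add(3844.0, Mul(-2.1517, I))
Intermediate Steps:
Function('o')(P) = Pow(P, 2)
x = Rational(-5, 3) (x = Add(Mul(-22, Rational(1, 30)), Mul(-28, Rational(1, 30))) = Add(Rational(-11, 15), Rational(-14, 15)) = Rational(-5, 3) ≈ -1.6667)
Function('M')(J) = Pow(J, Rational(3, 2))
Add(Function('o')(-62), Function('M')(x)) = Add(Pow(-62, 2), Pow(Rational(-5, 3), Rational(3, 2))) = Add(3844, Mul(Rational(-5, 9), I, Pow(15, Rational(1, 2))))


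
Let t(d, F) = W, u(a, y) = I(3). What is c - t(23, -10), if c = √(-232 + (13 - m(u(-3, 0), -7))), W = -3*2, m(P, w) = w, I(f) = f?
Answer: 6 + 2*I*√53 ≈ 6.0 + 14.56*I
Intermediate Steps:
u(a, y) = 3
W = -6
t(d, F) = -6
c = 2*I*√53 (c = √(-232 + (13 - 1*(-7))) = √(-232 + (13 + 7)) = √(-232 + 20) = √(-212) = 2*I*√53 ≈ 14.56*I)
c - t(23, -10) = 2*I*√53 - 1*(-6) = 2*I*√53 + 6 = 6 + 2*I*√53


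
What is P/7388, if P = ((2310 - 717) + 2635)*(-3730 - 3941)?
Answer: -8108247/1847 ≈ -4390.0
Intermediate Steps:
P = -32432988 (P = (1593 + 2635)*(-7671) = 4228*(-7671) = -32432988)
P/7388 = -32432988/7388 = -32432988*1/7388 = -8108247/1847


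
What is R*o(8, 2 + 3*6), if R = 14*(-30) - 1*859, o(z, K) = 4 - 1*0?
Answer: -5116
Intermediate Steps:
o(z, K) = 4 (o(z, K) = 4 + 0 = 4)
R = -1279 (R = -420 - 859 = -1279)
R*o(8, 2 + 3*6) = -1279*4 = -5116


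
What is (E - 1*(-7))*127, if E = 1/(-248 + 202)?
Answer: 40767/46 ≈ 886.24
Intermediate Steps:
E = -1/46 (E = 1/(-46) = -1/46 ≈ -0.021739)
(E - 1*(-7))*127 = (-1/46 - 1*(-7))*127 = (-1/46 + 7)*127 = (321/46)*127 = 40767/46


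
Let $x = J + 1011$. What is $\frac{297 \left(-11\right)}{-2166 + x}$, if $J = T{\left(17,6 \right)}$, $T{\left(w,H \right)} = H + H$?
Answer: $\frac{363}{127} \approx 2.8583$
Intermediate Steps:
$T{\left(w,H \right)} = 2 H$
$J = 12$ ($J = 2 \cdot 6 = 12$)
$x = 1023$ ($x = 12 + 1011 = 1023$)
$\frac{297 \left(-11\right)}{-2166 + x} = \frac{297 \left(-11\right)}{-2166 + 1023} = - \frac{3267}{-1143} = \left(-3267\right) \left(- \frac{1}{1143}\right) = \frac{363}{127}$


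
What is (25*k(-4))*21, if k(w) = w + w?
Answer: -4200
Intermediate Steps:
k(w) = 2*w
(25*k(-4))*21 = (25*(2*(-4)))*21 = (25*(-8))*21 = -200*21 = -4200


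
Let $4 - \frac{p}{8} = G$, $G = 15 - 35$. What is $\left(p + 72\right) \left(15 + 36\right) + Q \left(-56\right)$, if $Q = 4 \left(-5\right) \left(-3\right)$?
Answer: $10104$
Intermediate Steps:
$G = -20$
$p = 192$ ($p = 32 - -160 = 32 + 160 = 192$)
$Q = 60$ ($Q = \left(-20\right) \left(-3\right) = 60$)
$\left(p + 72\right) \left(15 + 36\right) + Q \left(-56\right) = \left(192 + 72\right) \left(15 + 36\right) + 60 \left(-56\right) = 264 \cdot 51 - 3360 = 13464 - 3360 = 10104$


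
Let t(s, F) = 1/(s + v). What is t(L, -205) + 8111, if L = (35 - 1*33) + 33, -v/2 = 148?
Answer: 2116970/261 ≈ 8111.0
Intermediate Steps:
v = -296 (v = -2*148 = -296)
L = 35 (L = (35 - 33) + 33 = 2 + 33 = 35)
t(s, F) = 1/(-296 + s) (t(s, F) = 1/(s - 296) = 1/(-296 + s))
t(L, -205) + 8111 = 1/(-296 + 35) + 8111 = 1/(-261) + 8111 = -1/261 + 8111 = 2116970/261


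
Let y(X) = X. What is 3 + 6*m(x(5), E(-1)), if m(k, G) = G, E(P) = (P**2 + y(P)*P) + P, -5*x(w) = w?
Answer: 9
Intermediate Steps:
x(w) = -w/5
E(P) = P + 2*P**2 (E(P) = (P**2 + P*P) + P = (P**2 + P**2) + P = 2*P**2 + P = P + 2*P**2)
3 + 6*m(x(5), E(-1)) = 3 + 6*(-(1 + 2*(-1))) = 3 + 6*(-(1 - 2)) = 3 + 6*(-1*(-1)) = 3 + 6*1 = 3 + 6 = 9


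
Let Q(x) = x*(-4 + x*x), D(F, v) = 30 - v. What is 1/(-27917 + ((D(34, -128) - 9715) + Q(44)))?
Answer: 1/47534 ≈ 2.1038e-5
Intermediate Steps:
Q(x) = x*(-4 + x²)
1/(-27917 + ((D(34, -128) - 9715) + Q(44))) = 1/(-27917 + (((30 - 1*(-128)) - 9715) + 44*(-4 + 44²))) = 1/(-27917 + (((30 + 128) - 9715) + 44*(-4 + 1936))) = 1/(-27917 + ((158 - 9715) + 44*1932)) = 1/(-27917 + (-9557 + 85008)) = 1/(-27917 + 75451) = 1/47534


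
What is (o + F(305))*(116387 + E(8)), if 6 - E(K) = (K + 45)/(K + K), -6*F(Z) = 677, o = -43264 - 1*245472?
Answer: -1075808814285/32 ≈ -3.3619e+10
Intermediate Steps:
o = -288736 (o = -43264 - 245472 = -288736)
F(Z) = -677/6 (F(Z) = -⅙*677 = -677/6)
E(K) = 6 - (45 + K)/(2*K) (E(K) = 6 - (K + 45)/(K + K) = 6 - (45 + K)/(2*K))
(o + F(305))*(116387 + E(8)) = (-288736 - 677/6)*(116387 + (½)*(-45 + 11*8)/8) = -1733093*(116387 + (½)*(⅛)*(-45 + 88))/6 = -1733093*(116387 + (½)*(⅛)*43)/6 = -1733093*(116387 + 43/16)/6 = -1733093/6*1862235/16 = -1075808814285/32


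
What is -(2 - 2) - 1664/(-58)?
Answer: 832/29 ≈ 28.690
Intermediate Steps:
-(2 - 2) - 1664/(-58) = -1*0 - 1664*(-1)/58 = 0 - 26*(-32/29) = 0 + 832/29 = 832/29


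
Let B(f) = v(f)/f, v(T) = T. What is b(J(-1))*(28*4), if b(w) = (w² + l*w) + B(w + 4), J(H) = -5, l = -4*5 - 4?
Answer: 16352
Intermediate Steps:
l = -24 (l = -20 - 4 = -24)
B(f) = 1 (B(f) = f/f = 1)
b(w) = 1 + w² - 24*w (b(w) = (w² - 24*w) + 1 = 1 + w² - 24*w)
b(J(-1))*(28*4) = (1 + (-5)² - 24*(-5))*(28*4) = (1 + 25 + 120)*112 = 146*112 = 16352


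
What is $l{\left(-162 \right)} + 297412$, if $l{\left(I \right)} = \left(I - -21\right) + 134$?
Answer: $297405$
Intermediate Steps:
$l{\left(I \right)} = 155 + I$ ($l{\left(I \right)} = \left(I + 21\right) + 134 = \left(21 + I\right) + 134 = 155 + I$)
$l{\left(-162 \right)} + 297412 = \left(155 - 162\right) + 297412 = -7 + 297412 = 297405$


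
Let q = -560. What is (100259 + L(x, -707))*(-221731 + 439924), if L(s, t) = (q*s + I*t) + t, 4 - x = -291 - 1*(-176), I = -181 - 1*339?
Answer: 87397642536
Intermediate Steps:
I = -520 (I = -181 - 339 = -520)
x = 119 (x = 4 - (-291 - 1*(-176)) = 4 - (-291 + 176) = 4 - 1*(-115) = 4 + 115 = 119)
L(s, t) = -560*s - 519*t (L(s, t) = (-560*s - 520*t) + t = -560*s - 519*t)
(100259 + L(x, -707))*(-221731 + 439924) = (100259 + (-560*119 - 519*(-707)))*(-221731 + 439924) = (100259 + (-66640 + 366933))*218193 = (100259 + 300293)*218193 = 400552*218193 = 87397642536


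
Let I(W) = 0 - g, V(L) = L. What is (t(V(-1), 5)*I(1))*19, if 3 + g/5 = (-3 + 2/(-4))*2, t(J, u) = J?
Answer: -950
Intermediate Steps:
g = -50 (g = -15 + 5*((-3 + 2/(-4))*2) = -15 + 5*((-3 + 2*(-1/4))*2) = -15 + 5*((-3 - 1/2)*2) = -15 + 5*(-7/2*2) = -15 + 5*(-7) = -15 - 35 = -50)
I(W) = 50 (I(W) = 0 - 1*(-50) = 0 + 50 = 50)
(t(V(-1), 5)*I(1))*19 = -1*50*19 = -50*19 = -950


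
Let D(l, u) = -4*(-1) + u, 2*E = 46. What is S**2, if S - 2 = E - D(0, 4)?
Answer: 289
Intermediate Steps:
E = 23 (E = (1/2)*46 = 23)
D(l, u) = 4 + u
S = 17 (S = 2 + (23 - (4 + 4)) = 2 + (23 - 1*8) = 2 + (23 - 8) = 2 + 15 = 17)
S**2 = 17**2 = 289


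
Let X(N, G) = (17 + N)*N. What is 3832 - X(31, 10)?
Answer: 2344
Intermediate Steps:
X(N, G) = N*(17 + N)
3832 - X(31, 10) = 3832 - 31*(17 + 31) = 3832 - 31*48 = 3832 - 1*1488 = 3832 - 1488 = 2344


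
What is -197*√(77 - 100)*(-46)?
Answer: 9062*I*√23 ≈ 43460.0*I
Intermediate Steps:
-197*√(77 - 100)*(-46) = -197*I*√23*(-46) = 9062*I*√23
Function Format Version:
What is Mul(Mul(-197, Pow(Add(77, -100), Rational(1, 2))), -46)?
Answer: Mul(9062, I, Pow(23, Rational(1, 2))) ≈ Mul(43460., I)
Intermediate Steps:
Mul(Mul(-197, Pow(Add(77, -100), Rational(1, 2))), -46) = Mul(Mul(-197, Pow(-23, Rational(1, 2))), -46) = Mul(Mul(-197, Mul(I, Pow(23, Rational(1, 2)))), -46) = Mul(Mul(-197, I, Pow(23, Rational(1, 2))), -46) = Mul(9062, I, Pow(23, Rational(1, 2)))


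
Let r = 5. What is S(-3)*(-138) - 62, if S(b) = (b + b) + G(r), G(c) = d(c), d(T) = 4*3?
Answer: -890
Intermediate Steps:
d(T) = 12
G(c) = 12
S(b) = 12 + 2*b (S(b) = (b + b) + 12 = 2*b + 12 = 12 + 2*b)
S(-3)*(-138) - 62 = (12 + 2*(-3))*(-138) - 62 = (12 - 6)*(-138) - 62 = 6*(-138) - 62 = -828 - 62 = -890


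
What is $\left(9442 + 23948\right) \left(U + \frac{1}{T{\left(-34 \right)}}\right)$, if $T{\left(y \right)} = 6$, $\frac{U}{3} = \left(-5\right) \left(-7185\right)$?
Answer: $3598612815$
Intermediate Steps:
$U = 107775$ ($U = 3 \left(\left(-5\right) \left(-7185\right)\right) = 3 \cdot 35925 = 107775$)
$\left(9442 + 23948\right) \left(U + \frac{1}{T{\left(-34 \right)}}\right) = \left(9442 + 23948\right) \left(107775 + \frac{1}{6}\right) = 33390 \left(107775 + \frac{1}{6}\right) = 33390 \cdot \frac{646651}{6} = 3598612815$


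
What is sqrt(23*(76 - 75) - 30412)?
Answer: I*sqrt(30389) ≈ 174.32*I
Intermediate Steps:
sqrt(23*(76 - 75) - 30412) = sqrt(23*1 - 30412) = sqrt(23 - 30412) = sqrt(-30389) = I*sqrt(30389)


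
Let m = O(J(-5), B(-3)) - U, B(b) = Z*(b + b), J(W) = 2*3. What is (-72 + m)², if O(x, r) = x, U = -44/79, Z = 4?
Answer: 26728900/6241 ≈ 4282.8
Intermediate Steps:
U = -44/79 (U = -44*1/79 = -44/79 ≈ -0.55696)
J(W) = 6
B(b) = 8*b (B(b) = 4*(b + b) = 4*(2*b) = 8*b)
m = 518/79 (m = 6 - 1*(-44/79) = 6 + 44/79 = 518/79 ≈ 6.5570)
(-72 + m)² = (-72 + 518/79)² = (-5170/79)² = 26728900/6241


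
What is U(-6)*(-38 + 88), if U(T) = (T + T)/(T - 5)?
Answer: 600/11 ≈ 54.545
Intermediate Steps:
U(T) = 2*T/(-5 + T) (U(T) = (2*T)/(-5 + T) = 2*T/(-5 + T))
U(-6)*(-38 + 88) = (2*(-6)/(-5 - 6))*(-38 + 88) = (2*(-6)/(-11))*50 = (2*(-6)*(-1/11))*50 = (12/11)*50 = 600/11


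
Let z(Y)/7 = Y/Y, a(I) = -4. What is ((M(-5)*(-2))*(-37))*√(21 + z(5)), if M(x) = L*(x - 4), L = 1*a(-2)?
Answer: 5328*√7 ≈ 14097.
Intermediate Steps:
z(Y) = 7 (z(Y) = 7*(Y/Y) = 7*1 = 7)
L = -4 (L = 1*(-4) = -4)
M(x) = 16 - 4*x (M(x) = -4*(x - 4) = -4*(-4 + x) = 16 - 4*x)
((M(-5)*(-2))*(-37))*√(21 + z(5)) = (((16 - 4*(-5))*(-2))*(-37))*√(21 + 7) = (((16 + 20)*(-2))*(-37))*√28 = ((36*(-2))*(-37))*(2*√7) = (-72*(-37))*(2*√7) = 2664*(2*√7) = 5328*√7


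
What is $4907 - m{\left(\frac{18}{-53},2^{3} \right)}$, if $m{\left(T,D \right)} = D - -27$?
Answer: $4872$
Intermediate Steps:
$m{\left(T,D \right)} = 27 + D$ ($m{\left(T,D \right)} = D + 27 = 27 + D$)
$4907 - m{\left(\frac{18}{-53},2^{3} \right)} = 4907 - \left(27 + 2^{3}\right) = 4907 - \left(27 + 8\right) = 4907 - 35 = 4872$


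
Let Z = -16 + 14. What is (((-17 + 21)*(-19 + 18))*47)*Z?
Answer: 376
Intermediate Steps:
Z = -2
(((-17 + 21)*(-19 + 18))*47)*Z = (((-17 + 21)*(-19 + 18))*47)*(-2) = ((4*(-1))*47)*(-2) = -4*47*(-2) = -188*(-2) = 376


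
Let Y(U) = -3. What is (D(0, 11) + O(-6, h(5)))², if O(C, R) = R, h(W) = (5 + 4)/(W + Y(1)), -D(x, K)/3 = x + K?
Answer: 3249/4 ≈ 812.25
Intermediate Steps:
D(x, K) = -3*K - 3*x (D(x, K) = -3*(x + K) = -3*(K + x) = -3*K - 3*x)
h(W) = 9/(-3 + W) (h(W) = (5 + 4)/(W - 3) = 9/(-3 + W))
(D(0, 11) + O(-6, h(5)))² = ((-3*11 - 3*0) + 9/(-3 + 5))² = ((-33 + 0) + 9/2)² = (-33 + 9*(½))² = (-33 + 9/2)² = (-57/2)² = 3249/4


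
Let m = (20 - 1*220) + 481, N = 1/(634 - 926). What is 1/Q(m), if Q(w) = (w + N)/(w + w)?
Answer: 164104/82051 ≈ 2.0000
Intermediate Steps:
N = -1/292 (N = 1/(-292) = -1/292 ≈ -0.0034247)
m = 281 (m = (20 - 220) + 481 = -200 + 481 = 281)
Q(w) = (-1/292 + w)/(2*w) (Q(w) = (w - 1/292)/(w + w) = (-1/292 + w)/((2*w)) = (-1/292 + w)*(1/(2*w)) = (-1/292 + w)/(2*w))
1/Q(m) = 1/((1/584)*(-1 + 292*281)/281) = 1/((1/584)*(1/281)*(-1 + 82052)) = 1/((1/584)*(1/281)*82051) = 1/(82051/164104) = 164104/82051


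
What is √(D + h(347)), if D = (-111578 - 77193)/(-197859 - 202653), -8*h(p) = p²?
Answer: I*√37723020020490/50064 ≈ 122.68*I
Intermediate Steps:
h(p) = -p²/8
D = 188771/400512 (D = -188771/(-400512) = -188771*(-1/400512) = 188771/400512 ≈ 0.47132)
√(D + h(347)) = √(188771/400512 - ⅛*347²) = √(188771/400512 - ⅛*120409) = √(188771/400512 - 120409/8) = √(-6027967405/400512) = I*√37723020020490/50064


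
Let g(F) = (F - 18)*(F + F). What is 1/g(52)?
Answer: 1/3536 ≈ 0.00028281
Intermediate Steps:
g(F) = 2*F*(-18 + F) (g(F) = (-18 + F)*(2*F) = 2*F*(-18 + F))
1/g(52) = 1/(2*52*(-18 + 52)) = 1/(2*52*34) = 1/3536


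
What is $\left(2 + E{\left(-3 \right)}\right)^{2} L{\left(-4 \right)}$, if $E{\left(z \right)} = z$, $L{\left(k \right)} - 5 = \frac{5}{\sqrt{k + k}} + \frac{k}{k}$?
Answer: $6 - \frac{5 i \sqrt{2}}{4} \approx 6.0 - 1.7678 i$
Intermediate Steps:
$L{\left(k \right)} = 6 + \frac{5 \sqrt{2}}{2 \sqrt{k}}$ ($L{\left(k \right)} = 5 + \left(\frac{5}{\sqrt{k + k}} + \frac{k}{k}\right) = 5 + \left(\frac{5}{\sqrt{2 k}} + 1\right) = 5 + \left(\frac{5}{\sqrt{2} \sqrt{k}} + 1\right) = 5 + \left(5 \frac{\sqrt{2}}{2 \sqrt{k}} + 1\right) = 5 + \left(\frac{5 \sqrt{2}}{2 \sqrt{k}} + 1\right) = 5 + \left(1 + \frac{5 \sqrt{2}}{2 \sqrt{k}}\right) = 6 + \frac{5 \sqrt{2}}{2 \sqrt{k}}$)
$\left(2 + E{\left(-3 \right)}\right)^{2} L{\left(-4 \right)} = \left(2 - 3\right)^{2} \left(6 + \frac{5 \sqrt{2}}{2 \cdot 2 i}\right) = \left(-1\right)^{2} \left(6 + \frac{5 \sqrt{2} \left(- \frac{i}{2}\right)}{2}\right) = 1 \left(6 - \frac{5 i \sqrt{2}}{4}\right) = 6 - \frac{5 i \sqrt{2}}{4}$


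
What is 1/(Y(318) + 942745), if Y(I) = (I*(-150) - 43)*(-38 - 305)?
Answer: 1/17318594 ≈ 5.7741e-8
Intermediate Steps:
Y(I) = 14749 + 51450*I (Y(I) = (-150*I - 43)*(-343) = (-43 - 150*I)*(-343) = 14749 + 51450*I)
1/(Y(318) + 942745) = 1/((14749 + 51450*318) + 942745) = 1/((14749 + 16361100) + 942745) = 1/(16375849 + 942745) = 1/17318594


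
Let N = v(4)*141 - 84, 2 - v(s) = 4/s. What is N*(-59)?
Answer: -3363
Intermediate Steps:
v(s) = 2 - 4/s
N = 57 (N = (2 - 4/4)*141 - 84 = (2 - 4*1/4)*141 - 84 = (2 - 1)*141 - 84 = 1*141 - 84 = 141 - 84 = 57)
N*(-59) = 57*(-59) = -3363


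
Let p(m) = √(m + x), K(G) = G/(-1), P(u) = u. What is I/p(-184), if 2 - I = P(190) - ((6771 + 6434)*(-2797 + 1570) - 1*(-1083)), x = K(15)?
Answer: 16201640*I*√199/199 ≈ 1.1485e+6*I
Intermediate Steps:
K(G) = -G (K(G) = G*(-1) = -G)
x = -15 (x = -1*15 = -15)
I = -16201640 (I = 2 - (190 - ((6771 + 6434)*(-2797 + 1570) - 1*(-1083))) = 2 - (190 - (13205*(-1227) + 1083)) = 2 - (190 - (-16202535 + 1083)) = 2 - (190 - 1*(-16201452)) = 2 - (190 + 16201452) = 2 - 1*16201642 = 2 - 16201642 = -16201640)
p(m) = √(-15 + m) (p(m) = √(m - 15) = √(-15 + m))
I/p(-184) = -16201640/√(-15 - 184) = -16201640*(-I*√199/199) = -(-16201640)*I*√199/199 = 16201640*I*√199/199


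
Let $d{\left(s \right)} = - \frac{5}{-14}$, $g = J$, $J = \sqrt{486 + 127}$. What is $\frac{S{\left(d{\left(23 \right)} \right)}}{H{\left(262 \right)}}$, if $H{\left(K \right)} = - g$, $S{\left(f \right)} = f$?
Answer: $- \frac{5 \sqrt{613}}{8582} \approx -0.014425$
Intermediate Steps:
$J = \sqrt{613} \approx 24.759$
$g = \sqrt{613} \approx 24.759$
$d{\left(s \right)} = \frac{5}{14}$ ($d{\left(s \right)} = \left(-5\right) \left(- \frac{1}{14}\right) = \frac{5}{14}$)
$H{\left(K \right)} = - \sqrt{613}$
$\frac{S{\left(d{\left(23 \right)} \right)}}{H{\left(262 \right)}} = \frac{5}{14 \left(- \sqrt{613}\right)} = \frac{5 \left(- \frac{\sqrt{613}}{613}\right)}{14} = - \frac{5 \sqrt{613}}{8582}$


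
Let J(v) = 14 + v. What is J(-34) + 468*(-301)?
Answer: -140888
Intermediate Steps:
J(-34) + 468*(-301) = (14 - 34) + 468*(-301) = -20 - 140868 = -140888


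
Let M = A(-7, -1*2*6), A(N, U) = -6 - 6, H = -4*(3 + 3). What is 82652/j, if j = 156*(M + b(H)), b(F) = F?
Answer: -20663/1404 ≈ -14.717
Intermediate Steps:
H = -24 (H = -4*6 = -24)
A(N, U) = -12
M = -12
j = -5616 (j = 156*(-12 - 24) = 156*(-36) = -5616)
82652/j = 82652/(-5616) = 82652*(-1/5616) = -20663/1404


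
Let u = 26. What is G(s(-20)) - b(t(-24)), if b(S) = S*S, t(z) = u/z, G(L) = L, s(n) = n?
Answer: -3049/144 ≈ -21.174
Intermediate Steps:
t(z) = 26/z
b(S) = S**2
G(s(-20)) - b(t(-24)) = -20 - (26/(-24))**2 = -20 - (26*(-1/24))**2 = -20 - (-13/12)**2 = -20 - 1*169/144 = -20 - 169/144 = -3049/144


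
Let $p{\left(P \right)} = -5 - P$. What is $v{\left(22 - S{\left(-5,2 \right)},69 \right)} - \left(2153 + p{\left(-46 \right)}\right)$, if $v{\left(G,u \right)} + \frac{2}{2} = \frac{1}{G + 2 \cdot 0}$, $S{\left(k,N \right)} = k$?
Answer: $- \frac{59264}{27} \approx -2195.0$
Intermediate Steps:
$v{\left(G,u \right)} = -1 + \frac{1}{G}$ ($v{\left(G,u \right)} = -1 + \frac{1}{G + 2 \cdot 0} = -1 + \frac{1}{G + 0} = -1 + \frac{1}{G}$)
$v{\left(22 - S{\left(-5,2 \right)},69 \right)} - \left(2153 + p{\left(-46 \right)}\right) = \frac{1 - \left(22 - -5\right)}{22 - -5} - \left(2148 + 46\right) = \frac{1 - \left(22 + 5\right)}{22 + 5} - 2194 = \frac{1 - 27}{27} - 2194 = \frac{1}{27} \left(-26\right) - 2194 = - \frac{26}{27} - 2194 = - \frac{59264}{27}$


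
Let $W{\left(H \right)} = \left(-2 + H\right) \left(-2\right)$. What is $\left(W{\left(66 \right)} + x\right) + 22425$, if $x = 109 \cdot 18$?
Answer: $24259$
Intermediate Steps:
$W{\left(H \right)} = 4 - 2 H$
$x = 1962$
$\left(W{\left(66 \right)} + x\right) + 22425 = \left(\left(4 - 132\right) + 1962\right) + 22425 = \left(-128 + 1962\right) + 22425 = 1834 + 22425 = 24259$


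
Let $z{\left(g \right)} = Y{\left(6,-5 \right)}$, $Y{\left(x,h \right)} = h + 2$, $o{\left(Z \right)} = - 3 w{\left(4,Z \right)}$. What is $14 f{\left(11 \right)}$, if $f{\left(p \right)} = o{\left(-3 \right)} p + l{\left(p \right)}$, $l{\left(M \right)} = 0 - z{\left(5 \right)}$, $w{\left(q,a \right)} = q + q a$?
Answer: $3738$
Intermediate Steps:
$w{\left(q,a \right)} = q + a q$
$o{\left(Z \right)} = -12 - 12 Z$ ($o{\left(Z \right)} = - 3 \cdot 4 \left(1 + Z\right) = - 3 \left(4 + 4 Z\right) = -12 - 12 Z$)
$Y{\left(x,h \right)} = 2 + h$
$z{\left(g \right)} = -3$ ($z{\left(g \right)} = 2 - 5 = -3$)
$l{\left(M \right)} = 3$ ($l{\left(M \right)} = 0 - -3 = 0 + 3 = 3$)
$f{\left(p \right)} = 3 + 24 p$ ($f{\left(p \right)} = \left(-12 - -36\right) p + 3 = \left(-12 + 36\right) p + 3 = 24 p + 3 = 3 + 24 p$)
$14 f{\left(11 \right)} = 14 \left(3 + 24 \cdot 11\right) = 14 \left(3 + 264\right) = 14 \cdot 267 = 3738$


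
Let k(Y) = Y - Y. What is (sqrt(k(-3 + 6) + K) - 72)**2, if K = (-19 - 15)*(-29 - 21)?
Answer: 6884 - 1440*sqrt(17) ≈ 946.73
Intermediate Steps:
K = 1700 (K = -34*(-50) = 1700)
k(Y) = 0
(sqrt(k(-3 + 6) + K) - 72)**2 = (sqrt(0 + 1700) - 72)**2 = (sqrt(1700) - 72)**2 = (10*sqrt(17) - 72)**2 = (-72 + 10*sqrt(17))**2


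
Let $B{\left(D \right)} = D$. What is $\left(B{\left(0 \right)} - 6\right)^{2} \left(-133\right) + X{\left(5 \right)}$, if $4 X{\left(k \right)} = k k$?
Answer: $- \frac{19127}{4} \approx -4781.8$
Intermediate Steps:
$X{\left(k \right)} = \frac{k^{2}}{4}$ ($X{\left(k \right)} = \frac{k k}{4} = \frac{k^{2}}{4}$)
$\left(B{\left(0 \right)} - 6\right)^{2} \left(-133\right) + X{\left(5 \right)} = \left(0 - 6\right)^{2} \left(-133\right) + \frac{5^{2}}{4} = \left(-6\right)^{2} \left(-133\right) + \frac{1}{4} \cdot 25 = 36 \left(-133\right) + \frac{25}{4} = -4788 + \frac{25}{4} = - \frac{19127}{4}$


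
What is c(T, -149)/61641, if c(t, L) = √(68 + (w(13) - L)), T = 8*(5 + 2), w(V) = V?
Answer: √230/61641 ≈ 0.00024603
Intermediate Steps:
T = 56 (T = 8*7 = 56)
c(t, L) = √(81 - L) (c(t, L) = √(68 + (13 - L)) = √(81 - L))
c(T, -149)/61641 = √(81 - 1*(-149))/61641 = √(81 + 149)*(1/61641) = √230*(1/61641) = √230/61641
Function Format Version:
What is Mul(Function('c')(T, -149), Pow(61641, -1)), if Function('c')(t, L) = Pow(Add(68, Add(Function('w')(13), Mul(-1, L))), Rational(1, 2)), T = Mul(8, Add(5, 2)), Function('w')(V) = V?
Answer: Mul(Rational(1, 61641), Pow(230, Rational(1, 2))) ≈ 0.00024603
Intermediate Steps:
T = 56 (T = Mul(8, 7) = 56)
Function('c')(t, L) = Pow(Add(81, Mul(-1, L)), Rational(1, 2)) (Function('c')(t, L) = Pow(Add(68, Add(13, Mul(-1, L))), Rational(1, 2)) = Pow(Add(81, Mul(-1, L)), Rational(1, 2)))
Mul(Function('c')(T, -149), Pow(61641, -1)) = Mul(Pow(Add(81, Mul(-1, -149)), Rational(1, 2)), Pow(61641, -1)) = Mul(Pow(Add(81, 149), Rational(1, 2)), Rational(1, 61641)) = Mul(Pow(230, Rational(1, 2)), Rational(1, 61641)) = Mul(Rational(1, 61641), Pow(230, Rational(1, 2)))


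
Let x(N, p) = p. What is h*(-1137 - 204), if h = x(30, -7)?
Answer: 9387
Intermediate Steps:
h = -7
h*(-1137 - 204) = -7*(-1137 - 204) = -7*(-1341) = 9387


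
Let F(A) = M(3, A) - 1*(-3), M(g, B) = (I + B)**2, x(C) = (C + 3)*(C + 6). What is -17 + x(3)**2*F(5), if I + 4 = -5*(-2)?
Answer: 361567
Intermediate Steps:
I = 6 (I = -4 - 5*(-2) = -4 + 10 = 6)
x(C) = (3 + C)*(6 + C)
M(g, B) = (6 + B)**2
F(A) = 3 + (6 + A)**2 (F(A) = (6 + A)**2 - 1*(-3) = (6 + A)**2 + 3 = 3 + (6 + A)**2)
-17 + x(3)**2*F(5) = -17 + (18 + 3**2 + 9*3)**2*(3 + (6 + 5)**2) = -17 + (18 + 9 + 27)**2*(3 + 11**2) = -17 + 54**2*(3 + 121) = -17 + 2916*124 = -17 + 361584 = 361567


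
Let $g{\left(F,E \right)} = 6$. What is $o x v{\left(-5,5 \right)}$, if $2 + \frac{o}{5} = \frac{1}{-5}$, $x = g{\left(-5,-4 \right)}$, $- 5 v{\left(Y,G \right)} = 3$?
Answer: $\frac{198}{5} \approx 39.6$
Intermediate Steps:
$v{\left(Y,G \right)} = - \frac{3}{5}$ ($v{\left(Y,G \right)} = \left(- \frac{1}{5}\right) 3 = - \frac{3}{5}$)
$x = 6$
$o = -11$ ($o = -10 + \frac{5}{-5} = -10 + 5 \left(- \frac{1}{5}\right) = -10 - 1 = -11$)
$o x v{\left(-5,5 \right)} = \left(-11\right) 6 \left(- \frac{3}{5}\right) = \left(-66\right) \left(- \frac{3}{5}\right) = \frac{198}{5}$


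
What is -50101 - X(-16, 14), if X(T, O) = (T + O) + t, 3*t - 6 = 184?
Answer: -150487/3 ≈ -50162.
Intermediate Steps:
t = 190/3 (t = 2 + (⅓)*184 = 2 + 184/3 = 190/3 ≈ 63.333)
X(T, O) = 190/3 + O + T (X(T, O) = (T + O) + 190/3 = (O + T) + 190/3 = 190/3 + O + T)
-50101 - X(-16, 14) = -50101 - (190/3 + 14 - 16) = -50101 - 1*184/3 = -50101 - 184/3 = -150487/3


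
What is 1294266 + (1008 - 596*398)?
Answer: 1058066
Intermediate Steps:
1294266 + (1008 - 596*398) = 1294266 + (1008 - 237208) = 1294266 - 236200 = 1058066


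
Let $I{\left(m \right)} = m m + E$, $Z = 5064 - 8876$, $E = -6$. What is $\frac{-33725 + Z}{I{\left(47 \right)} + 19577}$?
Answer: $- \frac{37537}{21780} \approx -1.7235$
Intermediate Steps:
$Z = -3812$ ($Z = 5064 - 8876 = -3812$)
$I{\left(m \right)} = -6 + m^{2}$ ($I{\left(m \right)} = m m - 6 = m^{2} - 6 = -6 + m^{2}$)
$\frac{-33725 + Z}{I{\left(47 \right)} + 19577} = \frac{-33725 - 3812}{\left(-6 + 47^{2}\right) + 19577} = - \frac{37537}{\left(-6 + 2209\right) + 19577} = - \frac{37537}{2203 + 19577} = - \frac{37537}{21780}$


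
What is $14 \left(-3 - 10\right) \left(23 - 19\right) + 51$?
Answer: $-677$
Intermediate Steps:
$14 \left(-3 - 10\right) \left(23 - 19\right) + 51 = 14 \left(\left(-13\right) 4\right) + 51 = 14 \left(-52\right) + 51 = -728 + 51 = -677$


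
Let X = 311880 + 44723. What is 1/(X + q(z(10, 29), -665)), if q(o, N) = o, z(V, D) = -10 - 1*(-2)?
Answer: 1/356595 ≈ 2.8043e-6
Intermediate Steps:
z(V, D) = -8 (z(V, D) = -10 + 2 = -8)
X = 356603
1/(X + q(z(10, 29), -665)) = 1/(356603 - 8) = 1/356595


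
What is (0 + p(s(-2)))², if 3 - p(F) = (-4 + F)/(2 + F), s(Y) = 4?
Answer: 9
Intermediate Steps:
p(F) = 3 - (-4 + F)/(2 + F)
(0 + p(s(-2)))² = (0 + 2*(5 + 4)/(2 + 4))² = (0 + 2*9/6)² = (0 + 2*(⅙)*9)² = (0 + 3)² = 3² = 9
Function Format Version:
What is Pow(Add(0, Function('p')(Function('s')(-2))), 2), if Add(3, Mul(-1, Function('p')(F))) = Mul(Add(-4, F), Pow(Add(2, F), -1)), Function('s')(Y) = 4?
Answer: 9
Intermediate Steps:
Function('p')(F) = Add(3, Mul(-1, Pow(Add(2, F), -1), Add(-4, F))) (Function('p')(F) = Add(3, Mul(-1, Mul(Add(-4, F), Pow(Add(2, F), -1)))) = Add(3, Mul(-1, Mul(Pow(Add(2, F), -1), Add(-4, F)))) = Add(3, Mul(-1, Pow(Add(2, F), -1), Add(-4, F))))
Pow(Add(0, Function('p')(Function('s')(-2))), 2) = Pow(Add(0, Mul(2, Pow(Add(2, 4), -1), Add(5, 4))), 2) = Pow(Add(0, Mul(2, Pow(6, -1), 9)), 2) = Pow(Add(0, Mul(2, Rational(1, 6), 9)), 2) = Pow(Add(0, 3), 2) = Pow(3, 2) = 9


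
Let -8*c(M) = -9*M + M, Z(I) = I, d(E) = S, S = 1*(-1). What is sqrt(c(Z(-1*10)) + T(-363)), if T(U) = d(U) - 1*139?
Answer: 5*I*sqrt(6) ≈ 12.247*I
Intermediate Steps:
S = -1
d(E) = -1
c(M) = M (c(M) = -(-9*M + M)/8 = -(-1)*M = M)
T(U) = -140 (T(U) = -1 - 1*139 = -1 - 139 = -140)
sqrt(c(Z(-1*10)) + T(-363)) = sqrt(-1*10 - 140) = sqrt(-10 - 140) = sqrt(-150) = 5*I*sqrt(6)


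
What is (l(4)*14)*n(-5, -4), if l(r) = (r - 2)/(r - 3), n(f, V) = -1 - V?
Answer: 84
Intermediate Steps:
l(r) = (-2 + r)/(-3 + r)
(l(4)*14)*n(-5, -4) = (((-2 + 4)/(-3 + 4))*14)*(-1 - 1*(-4)) = ((2/1)*14)*(-1 + 4) = ((1*2)*14)*3 = (2*14)*3 = 28*3 = 84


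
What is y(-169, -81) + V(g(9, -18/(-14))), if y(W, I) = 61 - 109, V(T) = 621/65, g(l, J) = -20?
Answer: -2499/65 ≈ -38.446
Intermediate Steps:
V(T) = 621/65 (V(T) = 621*(1/65) = 621/65)
y(W, I) = -48
y(-169, -81) + V(g(9, -18/(-14))) = -48 + 621/65 = -2499/65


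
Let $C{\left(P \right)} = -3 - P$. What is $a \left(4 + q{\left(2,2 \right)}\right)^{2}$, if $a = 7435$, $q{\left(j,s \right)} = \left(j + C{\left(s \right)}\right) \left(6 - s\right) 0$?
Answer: $118960$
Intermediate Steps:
$q{\left(j,s \right)} = 0$ ($q{\left(j,s \right)} = \left(j - \left(3 + s\right)\right) \left(6 - s\right) 0 = \left(-3 + j - s\right) 0 = 0$)
$a \left(4 + q{\left(2,2 \right)}\right)^{2} = 7435 \left(4 + 0\right)^{2} = 7435 \cdot 4^{2} = 7435 \cdot 16 = 118960$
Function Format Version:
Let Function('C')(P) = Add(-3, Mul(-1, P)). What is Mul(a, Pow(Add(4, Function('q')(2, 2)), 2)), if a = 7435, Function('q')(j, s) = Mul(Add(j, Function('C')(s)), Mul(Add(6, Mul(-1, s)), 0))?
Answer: 118960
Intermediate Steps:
Function('q')(j, s) = 0 (Function('q')(j, s) = Mul(Add(j, Add(-3, Mul(-1, s))), Mul(Add(6, Mul(-1, s)), 0)) = Mul(Add(-3, j, Mul(-1, s)), 0) = 0)
Mul(a, Pow(Add(4, Function('q')(2, 2)), 2)) = Mul(7435, Pow(Add(4, 0), 2)) = Mul(7435, Pow(4, 2)) = Mul(7435, 16) = 118960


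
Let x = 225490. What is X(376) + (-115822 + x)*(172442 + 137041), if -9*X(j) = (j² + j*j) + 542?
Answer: 305463151502/9 ≈ 3.3940e+10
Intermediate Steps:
X(j) = -542/9 - 2*j²/9 (X(j) = -((j² + j*j) + 542)/9 = -((j² + j²) + 542)/9 = -(2*j² + 542)/9 = -(542 + 2*j²)/9 = -542/9 - 2*j²/9)
X(376) + (-115822 + x)*(172442 + 137041) = (-542/9 - 2/9*376²) + (-115822 + 225490)*(172442 + 137041) = (-542/9 - 2/9*141376) + 109668*309483 = (-542/9 - 282752/9) + 33940381644 = -283294/9 + 33940381644 = 305463151502/9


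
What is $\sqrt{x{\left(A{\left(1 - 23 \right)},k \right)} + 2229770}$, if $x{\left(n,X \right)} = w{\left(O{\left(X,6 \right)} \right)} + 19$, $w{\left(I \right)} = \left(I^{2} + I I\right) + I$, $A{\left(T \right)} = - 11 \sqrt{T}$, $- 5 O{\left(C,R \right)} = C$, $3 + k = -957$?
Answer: $\sqrt{2303709} \approx 1517.8$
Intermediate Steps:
$k = -960$ ($k = -3 - 957 = -960$)
$O{\left(C,R \right)} = - \frac{C}{5}$
$w{\left(I \right)} = I + 2 I^{2}$ ($w{\left(I \right)} = \left(I^{2} + I^{2}\right) + I = 2 I^{2} + I = I + 2 I^{2}$)
$x{\left(n,X \right)} = 19 - \frac{X \left(1 - \frac{2 X}{5}\right)}{5}$ ($x{\left(n,X \right)} = - \frac{X}{5} \left(1 + 2 \left(- \frac{X}{5}\right)\right) + 19 = - \frac{X}{5} \left(1 - \frac{2 X}{5}\right) + 19 = - \frac{X \left(1 - \frac{2 X}{5}\right)}{5} + 19 = 19 - \frac{X \left(1 - \frac{2 X}{5}\right)}{5}$)
$\sqrt{x{\left(A{\left(1 - 23 \right)},k \right)} + 2229770} = \sqrt{\left(19 + \frac{1}{25} \left(-960\right) \left(-5 + 2 \left(-960\right)\right)\right) + 2229770} = \sqrt{\left(19 + \frac{1}{25} \left(-960\right) \left(-5 - 1920\right)\right) + 2229770} = \sqrt{\left(19 + \frac{1}{25} \left(-960\right) \left(-1925\right)\right) + 2229770} = \sqrt{\left(19 + 73920\right) + 2229770} = \sqrt{73939 + 2229770} = \sqrt{2303709}$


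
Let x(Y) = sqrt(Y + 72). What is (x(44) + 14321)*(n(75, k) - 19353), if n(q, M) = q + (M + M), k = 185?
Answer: -270781468 - 37816*sqrt(29) ≈ -2.7099e+8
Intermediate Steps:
x(Y) = sqrt(72 + Y)
n(q, M) = q + 2*M
(x(44) + 14321)*(n(75, k) - 19353) = (sqrt(72 + 44) + 14321)*((75 + 2*185) - 19353) = (sqrt(116) + 14321)*((75 + 370) - 19353) = (2*sqrt(29) + 14321)*(445 - 19353) = (14321 + 2*sqrt(29))*(-18908) = -270781468 - 37816*sqrt(29)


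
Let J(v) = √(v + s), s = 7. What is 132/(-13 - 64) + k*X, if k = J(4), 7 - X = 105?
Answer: -12/7 - 98*√11 ≈ -326.74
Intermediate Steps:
X = -98 (X = 7 - 1*105 = 7 - 105 = -98)
J(v) = √(7 + v) (J(v) = √(v + 7) = √(7 + v))
k = √11 (k = √(7 + 4) = √11 ≈ 3.3166)
132/(-13 - 64) + k*X = 132/(-13 - 64) + √11*(-98) = 132/(-77) - 98*√11 = 132*(-1/77) - 98*√11 = -12/7 - 98*√11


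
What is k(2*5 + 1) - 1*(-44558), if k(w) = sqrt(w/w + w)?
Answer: 44558 + 2*sqrt(3) ≈ 44561.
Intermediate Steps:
k(w) = sqrt(1 + w)
k(2*5 + 1) - 1*(-44558) = sqrt(1 + (2*5 + 1)) - 1*(-44558) = sqrt(1 + (10 + 1)) + 44558 = sqrt(1 + 11) + 44558 = sqrt(12) + 44558 = 2*sqrt(3) + 44558 = 44558 + 2*sqrt(3)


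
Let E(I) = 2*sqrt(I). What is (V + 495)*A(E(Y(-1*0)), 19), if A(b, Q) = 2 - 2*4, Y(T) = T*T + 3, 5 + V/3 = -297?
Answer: 2466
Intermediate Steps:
V = -906 (V = -15 + 3*(-297) = -15 - 891 = -906)
Y(T) = 3 + T**2 (Y(T) = T**2 + 3 = 3 + T**2)
A(b, Q) = -6 (A(b, Q) = 2 - 8 = -6)
(V + 495)*A(E(Y(-1*0)), 19) = (-906 + 495)*(-6) = -411*(-6) = 2466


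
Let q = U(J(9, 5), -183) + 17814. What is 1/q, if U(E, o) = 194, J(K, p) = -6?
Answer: 1/18008 ≈ 5.5531e-5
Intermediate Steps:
q = 18008 (q = 194 + 17814 = 18008)
1/q = 1/18008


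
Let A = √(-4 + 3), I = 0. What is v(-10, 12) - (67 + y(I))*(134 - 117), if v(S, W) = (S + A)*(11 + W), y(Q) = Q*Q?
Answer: -1369 + 23*I ≈ -1369.0 + 23.0*I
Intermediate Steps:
y(Q) = Q²
A = I (A = √(-1) = I ≈ 1.0*I)
v(S, W) = (11 + W)*(I + S) (v(S, W) = (S + I)*(11 + W) = (I + S)*(11 + W) = (11 + W)*(I + S))
v(-10, 12) - (67 + y(I))*(134 - 117) = (11*I + 11*(-10) + I*12 - 10*12) - (67 + 0²)*(134 - 117) = (11*I - 110 + 12*I - 120) - (67 + 0)*17 = (-230 + 23*I) - 67*17 = (-230 + 23*I) - 1*1139 = (-230 + 23*I) - 1139 = -1369 + 23*I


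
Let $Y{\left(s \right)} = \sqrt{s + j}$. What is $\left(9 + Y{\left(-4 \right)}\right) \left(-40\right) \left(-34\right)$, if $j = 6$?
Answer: $12240 + 1360 \sqrt{2} \approx 14163.0$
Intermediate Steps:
$Y{\left(s \right)} = \sqrt{6 + s}$ ($Y{\left(s \right)} = \sqrt{s + 6} = \sqrt{6 + s}$)
$\left(9 + Y{\left(-4 \right)}\right) \left(-40\right) \left(-34\right) = \left(9 + \sqrt{6 - 4}\right) \left(-40\right) \left(-34\right) = \left(9 + \sqrt{2}\right) \left(-40\right) \left(-34\right) = \left(-360 - 40 \sqrt{2}\right) \left(-34\right) = 12240 + 1360 \sqrt{2}$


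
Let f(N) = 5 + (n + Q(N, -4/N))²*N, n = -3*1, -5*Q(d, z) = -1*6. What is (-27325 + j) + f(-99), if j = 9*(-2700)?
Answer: -1298519/25 ≈ -51941.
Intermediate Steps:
j = -24300
Q(d, z) = 6/5 (Q(d, z) = -(-1)*6/5 = -⅕*(-6) = 6/5)
n = -3
f(N) = 5 + 81*N/25 (f(N) = 5 + (-3 + 6/5)²*N = 5 + (-9/5)²*N = 5 + 81*N/25)
(-27325 + j) + f(-99) = (-27325 - 24300) + (5 + (81/25)*(-99)) = -51625 + (5 - 8019/25) = -51625 - 7894/25 = -1298519/25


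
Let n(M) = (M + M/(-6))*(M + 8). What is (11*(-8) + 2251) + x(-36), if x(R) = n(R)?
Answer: 3003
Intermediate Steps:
n(M) = 5*M*(8 + M)/6 (n(M) = (M + M*(-⅙))*(8 + M) = (M - M/6)*(8 + M) = (5*M/6)*(8 + M) = 5*M*(8 + M)/6)
x(R) = 5*R*(8 + R)/6
(11*(-8) + 2251) + x(-36) = (11*(-8) + 2251) + (⅚)*(-36)*(8 - 36) = (-88 + 2251) + (⅚)*(-36)*(-28) = 2163 + 840 = 3003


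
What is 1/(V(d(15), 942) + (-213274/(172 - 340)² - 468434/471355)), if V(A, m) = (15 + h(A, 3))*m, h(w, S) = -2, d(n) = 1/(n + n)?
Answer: 6651761760/81400600089217 ≈ 8.1716e-5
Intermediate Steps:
d(n) = 1/(2*n)
V(A, m) = 13*m (V(A, m) = (15 - 2)*m = 13*m)
1/(V(d(15), 942) + (-213274/(172 - 340)² - 468434/471355)) = 1/(13*942 + (-213274/(172 - 340)² - 468434/471355)) = 1/(12246 + (-213274/((-168)²) - 468434*1/471355)) = 1/(12246 + (-213274/28224 - 468434/471355)) = 1/(12246 + (-213274*1/28224 - 468434/471355)) = 1/(12246 + (-106637/14112 - 468434/471355)) = 1/(12246 - 56874423743/6651761760) = 1/(81400600089217/6651761760) = 6651761760/81400600089217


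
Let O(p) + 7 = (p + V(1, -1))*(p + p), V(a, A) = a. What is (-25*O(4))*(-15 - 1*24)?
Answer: 32175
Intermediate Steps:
O(p) = -7 + 2*p*(1 + p) (O(p) = -7 + (p + 1)*(p + p) = -7 + (1 + p)*(2*p) = -7 + 2*p*(1 + p))
(-25*O(4))*(-15 - 1*24) = (-25*(-7 + 2*4 + 2*4**2))*(-15 - 1*24) = (-25*(-7 + 8 + 2*16))*(-15 - 24) = -25*(-7 + 8 + 32)*(-39) = -25*33*(-39) = -825*(-39) = 32175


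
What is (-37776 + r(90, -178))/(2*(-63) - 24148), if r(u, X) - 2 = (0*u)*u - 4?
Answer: 18889/12137 ≈ 1.5563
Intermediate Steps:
r(u, X) = -2 (r(u, X) = 2 + ((0*u)*u - 4) = 2 + (0*u - 4) = 2 + (0 - 4) = 2 - 4 = -2)
(-37776 + r(90, -178))/(2*(-63) - 24148) = (-37776 - 2)/(2*(-63) - 24148) = -37778/(-126 - 24148) = -37778/(-24274) = -37778*(-1/24274) = 18889/12137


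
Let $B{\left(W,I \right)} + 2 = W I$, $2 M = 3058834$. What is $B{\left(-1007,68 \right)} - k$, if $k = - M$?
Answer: $1460939$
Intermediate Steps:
$M = 1529417$ ($M = \frac{1}{2} \cdot 3058834 = 1529417$)
$k = -1529417$ ($k = \left(-1\right) 1529417 = -1529417$)
$B{\left(W,I \right)} = -2 + I W$ ($B{\left(W,I \right)} = -2 + W I = -2 + I W$)
$B{\left(-1007,68 \right)} - k = \left(-2 + 68 \left(-1007\right)\right) - -1529417 = \left(-2 - 68476\right) + 1529417 = -68478 + 1529417 = 1460939$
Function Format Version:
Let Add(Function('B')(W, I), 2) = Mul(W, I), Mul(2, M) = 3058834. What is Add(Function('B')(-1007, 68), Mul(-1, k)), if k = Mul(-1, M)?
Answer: 1460939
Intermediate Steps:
M = 1529417 (M = Mul(Rational(1, 2), 3058834) = 1529417)
k = -1529417 (k = Mul(-1, 1529417) = -1529417)
Function('B')(W, I) = Add(-2, Mul(I, W)) (Function('B')(W, I) = Add(-2, Mul(W, I)) = Add(-2, Mul(I, W)))
Add(Function('B')(-1007, 68), Mul(-1, k)) = Add(Add(-2, Mul(68, -1007)), Mul(-1, -1529417)) = Add(Add(-2, -68476), 1529417) = Add(-68478, 1529417) = 1460939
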